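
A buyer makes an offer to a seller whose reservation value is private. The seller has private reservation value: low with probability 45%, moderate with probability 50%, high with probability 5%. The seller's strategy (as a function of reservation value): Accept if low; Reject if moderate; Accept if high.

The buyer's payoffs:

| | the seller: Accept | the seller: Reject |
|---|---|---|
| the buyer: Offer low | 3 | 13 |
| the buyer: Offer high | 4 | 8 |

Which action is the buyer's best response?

Compute the buyer's expected payoff for each action, taking the expectation over the seller's type.
E[Offer low] = 0.45·(3) + 0.5·(13) + 0.05·(3) = 8
E[Offer high] = 0.45·(4) + 0.5·(8) + 0.05·(4) = 6
Best response: Offer low (8 is the largest).

Offer low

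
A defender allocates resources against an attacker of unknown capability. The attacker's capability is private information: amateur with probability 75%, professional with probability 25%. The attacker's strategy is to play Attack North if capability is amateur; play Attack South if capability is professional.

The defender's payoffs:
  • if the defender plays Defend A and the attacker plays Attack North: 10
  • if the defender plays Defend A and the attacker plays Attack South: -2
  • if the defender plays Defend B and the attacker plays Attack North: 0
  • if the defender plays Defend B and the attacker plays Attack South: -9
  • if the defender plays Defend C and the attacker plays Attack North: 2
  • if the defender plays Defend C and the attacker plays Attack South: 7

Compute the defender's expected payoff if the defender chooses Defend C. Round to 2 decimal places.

E[Defend C] = 0.75·2 + 0.25·7 = 1.5 + 1.75 = 3.25

3.25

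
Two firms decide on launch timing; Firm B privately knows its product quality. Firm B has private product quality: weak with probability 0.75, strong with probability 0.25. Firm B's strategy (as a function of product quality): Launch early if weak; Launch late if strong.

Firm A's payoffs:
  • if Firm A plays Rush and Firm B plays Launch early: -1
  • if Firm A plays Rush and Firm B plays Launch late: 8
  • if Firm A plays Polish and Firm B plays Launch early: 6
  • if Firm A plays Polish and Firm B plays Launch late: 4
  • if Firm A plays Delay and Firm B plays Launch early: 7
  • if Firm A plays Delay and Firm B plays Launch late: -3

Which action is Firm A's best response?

Polish

Compute Firm A's expected payoff for each action, taking the expectation over Firm B's type.
E[Rush] = 0.75·(-1) + 0.25·(8) = 1.25
E[Polish] = 0.75·(6) + 0.25·(4) = 5.5
E[Delay] = 0.75·(7) + 0.25·(-3) = 4.5
Best response: Polish (5.5 is the largest).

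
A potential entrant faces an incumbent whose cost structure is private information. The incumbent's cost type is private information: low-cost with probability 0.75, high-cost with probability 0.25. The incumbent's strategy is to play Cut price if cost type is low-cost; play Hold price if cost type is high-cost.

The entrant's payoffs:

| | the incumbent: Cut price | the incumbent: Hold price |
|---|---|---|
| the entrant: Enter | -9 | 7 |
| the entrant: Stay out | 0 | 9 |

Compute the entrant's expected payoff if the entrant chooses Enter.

E[Enter] = 0.75·(-9) + 0.25·7 = (-6.75) + 1.75 = -5

-5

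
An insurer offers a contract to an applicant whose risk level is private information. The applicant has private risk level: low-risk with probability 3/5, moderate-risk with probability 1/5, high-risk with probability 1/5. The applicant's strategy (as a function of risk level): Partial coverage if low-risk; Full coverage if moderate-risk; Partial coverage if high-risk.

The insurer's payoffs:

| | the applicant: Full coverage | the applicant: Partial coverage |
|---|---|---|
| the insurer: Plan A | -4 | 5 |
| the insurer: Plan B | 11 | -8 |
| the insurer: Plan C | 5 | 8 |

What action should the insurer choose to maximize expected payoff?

E[Plan A] = 3/5·(5) + 1/5·(-4) + 1/5·(5) = 16/5
E[Plan B] = 3/5·(-8) + 1/5·(11) + 1/5·(-8) = -21/5
E[Plan C] = 3/5·(8) + 1/5·(5) + 1/5·(8) = 37/5
Best response: Plan C (37/5 is the largest).

Plan C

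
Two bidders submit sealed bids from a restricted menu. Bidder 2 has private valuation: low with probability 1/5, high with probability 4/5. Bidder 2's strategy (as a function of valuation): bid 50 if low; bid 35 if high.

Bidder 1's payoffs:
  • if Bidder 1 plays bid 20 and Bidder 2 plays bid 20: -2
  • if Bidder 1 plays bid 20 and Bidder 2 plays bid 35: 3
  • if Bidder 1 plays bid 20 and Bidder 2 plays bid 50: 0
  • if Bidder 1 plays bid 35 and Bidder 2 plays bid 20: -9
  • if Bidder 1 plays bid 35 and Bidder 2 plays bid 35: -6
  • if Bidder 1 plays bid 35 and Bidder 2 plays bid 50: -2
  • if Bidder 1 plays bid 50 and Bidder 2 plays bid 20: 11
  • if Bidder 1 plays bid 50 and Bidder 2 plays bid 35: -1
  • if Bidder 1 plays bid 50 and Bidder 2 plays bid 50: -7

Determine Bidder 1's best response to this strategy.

E[bid 20] = 1/5·(0) + 4/5·(3) = 12/5
E[bid 35] = 1/5·(-2) + 4/5·(-6) = -26/5
E[bid 50] = 1/5·(-7) + 4/5·(-1) = -11/5
Best response: bid 20 (12/5 is the largest).

bid 20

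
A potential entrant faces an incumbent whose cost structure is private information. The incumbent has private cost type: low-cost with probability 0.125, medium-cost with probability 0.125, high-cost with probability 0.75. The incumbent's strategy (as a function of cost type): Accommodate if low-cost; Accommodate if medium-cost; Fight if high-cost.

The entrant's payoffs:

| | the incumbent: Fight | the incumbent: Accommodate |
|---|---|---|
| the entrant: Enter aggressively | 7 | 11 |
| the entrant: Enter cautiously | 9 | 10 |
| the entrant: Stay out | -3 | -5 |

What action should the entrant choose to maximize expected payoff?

Compute the entrant's expected payoff for each action, taking the expectation over the incumbent's type.
E[Enter aggressively] = 0.125·(11) + 0.125·(11) + 0.75·(7) = 8
E[Enter cautiously] = 0.125·(10) + 0.125·(10) + 0.75·(9) = 9.25
E[Stay out] = 0.125·(-5) + 0.125·(-5) + 0.75·(-3) = -3.5
Best response: Enter cautiously (9.25 is the largest).

Enter cautiously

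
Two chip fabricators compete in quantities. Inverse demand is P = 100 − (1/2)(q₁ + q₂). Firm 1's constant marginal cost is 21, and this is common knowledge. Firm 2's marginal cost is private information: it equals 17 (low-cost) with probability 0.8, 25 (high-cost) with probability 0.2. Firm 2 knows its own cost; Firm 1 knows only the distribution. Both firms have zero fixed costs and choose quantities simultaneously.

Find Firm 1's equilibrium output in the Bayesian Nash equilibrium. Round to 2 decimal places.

51.07

Each type of Firm 2 best-responds to q₁; Firm 1 best-responds to the expected q₂ over Firm 2's types.
Firm 2 with cost c maximizes (100 − (1/2)(q₁+q₂) − c)·q₂, giving q₂(c) = (100 − c − (1/2)q₁).
E[c₂] = 0.8·17 + 0.2·25 = 18.6
Firm 1's FOC against E[q₂] yields q₁ = (100 − 2·21 + E[c₂])/(3/2) = (100 − 42 + 18.6)/(3/2) = 51.0667.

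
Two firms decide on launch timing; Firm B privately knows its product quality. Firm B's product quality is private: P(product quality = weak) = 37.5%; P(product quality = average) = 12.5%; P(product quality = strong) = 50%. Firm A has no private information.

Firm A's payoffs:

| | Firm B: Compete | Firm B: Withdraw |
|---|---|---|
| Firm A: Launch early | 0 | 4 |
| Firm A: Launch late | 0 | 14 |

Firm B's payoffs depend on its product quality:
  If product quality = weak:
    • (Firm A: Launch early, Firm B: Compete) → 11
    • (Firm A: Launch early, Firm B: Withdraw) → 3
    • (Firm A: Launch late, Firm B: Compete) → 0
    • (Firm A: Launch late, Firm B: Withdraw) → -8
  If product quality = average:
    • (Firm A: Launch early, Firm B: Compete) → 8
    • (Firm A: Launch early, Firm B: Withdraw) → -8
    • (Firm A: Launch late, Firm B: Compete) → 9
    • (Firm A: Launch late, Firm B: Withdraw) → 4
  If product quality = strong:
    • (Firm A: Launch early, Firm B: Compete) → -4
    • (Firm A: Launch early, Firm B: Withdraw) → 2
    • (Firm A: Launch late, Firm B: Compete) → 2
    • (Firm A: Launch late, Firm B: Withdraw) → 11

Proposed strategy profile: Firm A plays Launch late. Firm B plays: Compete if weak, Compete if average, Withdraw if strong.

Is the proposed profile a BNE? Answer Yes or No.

Yes

A profile is a BNE iff every type of every player is best-responding given beliefs about the other side.
Firm A plays Launch late: E[Launch late] = 0.375·(0) + 0.125·(0) + 0.5·(14) = 7; E[Launch early] = 2. Best-responding. ✓
Firm B (product quality weak), facing Launch late: Compete gives 0, Withdraw gives -8. Proposed Compete is best. ✓
Firm B (product quality average), facing Launch late: Compete gives 9, Withdraw gives 4. Proposed Compete is best. ✓
Firm B (product quality strong), facing Launch late: Compete gives 2, Withdraw gives 11. Proposed Withdraw is best. ✓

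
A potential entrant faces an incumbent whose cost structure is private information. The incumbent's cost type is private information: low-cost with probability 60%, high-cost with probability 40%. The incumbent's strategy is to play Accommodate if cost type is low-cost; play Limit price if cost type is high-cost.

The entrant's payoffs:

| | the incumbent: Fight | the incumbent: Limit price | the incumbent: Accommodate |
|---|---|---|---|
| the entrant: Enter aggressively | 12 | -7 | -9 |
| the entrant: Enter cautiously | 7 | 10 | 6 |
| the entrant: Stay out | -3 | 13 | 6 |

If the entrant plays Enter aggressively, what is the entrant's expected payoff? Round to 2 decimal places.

E[Enter aggressively] = 0.6·(-9) + 0.4·(-7) = (-5.4) + (-2.8) = -8.2

-8.20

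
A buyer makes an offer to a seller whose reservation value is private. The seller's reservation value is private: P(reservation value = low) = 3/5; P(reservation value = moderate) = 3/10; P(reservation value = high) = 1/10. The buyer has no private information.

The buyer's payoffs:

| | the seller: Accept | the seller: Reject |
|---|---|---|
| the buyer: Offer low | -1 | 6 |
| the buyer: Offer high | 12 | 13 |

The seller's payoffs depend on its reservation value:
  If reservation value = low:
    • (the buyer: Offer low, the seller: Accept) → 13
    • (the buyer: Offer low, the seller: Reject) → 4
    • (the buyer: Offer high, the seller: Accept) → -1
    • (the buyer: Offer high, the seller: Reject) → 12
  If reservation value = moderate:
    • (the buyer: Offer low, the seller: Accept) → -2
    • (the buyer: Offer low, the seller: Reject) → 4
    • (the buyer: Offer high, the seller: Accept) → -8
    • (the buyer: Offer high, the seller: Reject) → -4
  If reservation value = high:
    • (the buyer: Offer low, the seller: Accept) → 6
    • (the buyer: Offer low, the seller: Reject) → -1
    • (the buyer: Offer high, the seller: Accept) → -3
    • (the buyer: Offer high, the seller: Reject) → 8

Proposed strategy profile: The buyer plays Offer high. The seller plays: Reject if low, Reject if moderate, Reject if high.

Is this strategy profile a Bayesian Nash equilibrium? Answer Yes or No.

Yes

The buyer plays Offer high: E[Offer high] = 3/5·(13) + 3/10·(13) + 1/10·(13) = 13; E[Offer low] = 6. Best-responding. ✓
The seller (reservation value low), facing Offer high: Accept gives -1, Reject gives 12. Proposed Reject is best. ✓
The seller (reservation value moderate), facing Offer high: Accept gives -8, Reject gives -4. Proposed Reject is best. ✓
The seller (reservation value high), facing Offer high: Accept gives -3, Reject gives 8. Proposed Reject is best. ✓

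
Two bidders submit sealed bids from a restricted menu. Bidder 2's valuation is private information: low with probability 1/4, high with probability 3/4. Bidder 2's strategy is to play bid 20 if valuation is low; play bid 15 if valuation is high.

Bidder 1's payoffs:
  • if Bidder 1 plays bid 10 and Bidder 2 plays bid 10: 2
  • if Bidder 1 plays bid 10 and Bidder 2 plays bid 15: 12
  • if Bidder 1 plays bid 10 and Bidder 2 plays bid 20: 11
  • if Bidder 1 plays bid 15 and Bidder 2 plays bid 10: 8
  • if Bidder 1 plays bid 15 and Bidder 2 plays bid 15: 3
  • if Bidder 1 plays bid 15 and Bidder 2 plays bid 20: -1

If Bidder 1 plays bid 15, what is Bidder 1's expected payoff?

2

Take the expectation over Bidder 2's valuation, weighting each type's action by its prior probability.
E[bid 15] = 1/4·(-1) + 3/4·3 = (-1/4) + 9/4 = 2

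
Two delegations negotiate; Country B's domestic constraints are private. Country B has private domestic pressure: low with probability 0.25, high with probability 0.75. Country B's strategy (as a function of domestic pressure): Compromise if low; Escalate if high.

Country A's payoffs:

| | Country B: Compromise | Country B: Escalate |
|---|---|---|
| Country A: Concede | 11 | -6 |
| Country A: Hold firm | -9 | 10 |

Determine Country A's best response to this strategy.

Hold firm

E[Concede] = 0.25·(11) + 0.75·(-6) = -1.75
E[Hold firm] = 0.25·(-9) + 0.75·(10) = 5.25
Best response: Hold firm (5.25 is the largest).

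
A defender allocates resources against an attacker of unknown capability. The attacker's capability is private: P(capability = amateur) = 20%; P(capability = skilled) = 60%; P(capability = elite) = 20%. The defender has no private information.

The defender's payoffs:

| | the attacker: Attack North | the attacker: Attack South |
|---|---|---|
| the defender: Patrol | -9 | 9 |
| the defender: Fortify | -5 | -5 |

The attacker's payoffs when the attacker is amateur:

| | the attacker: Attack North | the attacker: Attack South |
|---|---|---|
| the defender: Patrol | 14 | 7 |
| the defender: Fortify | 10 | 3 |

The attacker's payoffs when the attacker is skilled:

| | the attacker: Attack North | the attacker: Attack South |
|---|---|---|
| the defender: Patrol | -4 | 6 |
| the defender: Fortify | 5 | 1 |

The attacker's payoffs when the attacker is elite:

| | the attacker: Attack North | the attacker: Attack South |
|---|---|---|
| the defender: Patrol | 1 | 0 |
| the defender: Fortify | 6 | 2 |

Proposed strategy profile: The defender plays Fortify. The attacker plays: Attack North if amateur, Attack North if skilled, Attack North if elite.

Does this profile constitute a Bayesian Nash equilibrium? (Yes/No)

Yes

The defender plays Fortify: E[Fortify] = 0.2·(-5) + 0.6·(-5) + 0.2·(-5) = -5; E[Patrol] = -9. Best-responding. ✓
The attacker (capability amateur), facing Fortify: Attack North gives 10, Attack South gives 3. Proposed Attack North is best. ✓
The attacker (capability skilled), facing Fortify: Attack North gives 5, Attack South gives 1. Proposed Attack North is best. ✓
The attacker (capability elite), facing Fortify: Attack North gives 6, Attack South gives 2. Proposed Attack North is best. ✓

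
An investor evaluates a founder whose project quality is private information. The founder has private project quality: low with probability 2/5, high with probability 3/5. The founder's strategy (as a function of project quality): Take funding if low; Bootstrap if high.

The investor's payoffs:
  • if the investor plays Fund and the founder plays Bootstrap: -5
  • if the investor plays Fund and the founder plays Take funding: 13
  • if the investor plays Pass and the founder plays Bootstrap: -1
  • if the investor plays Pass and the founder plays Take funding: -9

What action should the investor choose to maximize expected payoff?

E[Fund] = 2/5·(13) + 3/5·(-5) = 11/5
E[Pass] = 2/5·(-9) + 3/5·(-1) = -21/5
Best response: Fund (11/5 is the largest).

Fund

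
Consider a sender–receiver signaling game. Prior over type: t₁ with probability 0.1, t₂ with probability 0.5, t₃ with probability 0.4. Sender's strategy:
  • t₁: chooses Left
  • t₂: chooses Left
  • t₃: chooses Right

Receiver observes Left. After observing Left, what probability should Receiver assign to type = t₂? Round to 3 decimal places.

Apply Bayes' rule using the sender's strategy as the likelihood.
P(Left) = 0.1·1 + 0.5·1 + 0.4·0 = 0.6
P(t₂ | Left) = (0.5·1) / 0.6 = 0.5 / 0.6 = 0.833333

0.833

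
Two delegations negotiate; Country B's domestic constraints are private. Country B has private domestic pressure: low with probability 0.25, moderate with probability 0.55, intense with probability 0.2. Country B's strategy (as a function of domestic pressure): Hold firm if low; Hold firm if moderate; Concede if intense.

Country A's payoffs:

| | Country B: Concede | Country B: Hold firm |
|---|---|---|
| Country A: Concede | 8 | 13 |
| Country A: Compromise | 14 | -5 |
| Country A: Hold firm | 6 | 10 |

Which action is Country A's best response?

Compute Country A's expected payoff for each action, taking the expectation over Country B's type.
E[Concede] = 0.25·(13) + 0.55·(13) + 0.2·(8) = 12
E[Compromise] = 0.25·(-5) + 0.55·(-5) + 0.2·(14) = -1.2
E[Hold firm] = 0.25·(10) + 0.55·(10) + 0.2·(6) = 9.2
Best response: Concede (12 is the largest).

Concede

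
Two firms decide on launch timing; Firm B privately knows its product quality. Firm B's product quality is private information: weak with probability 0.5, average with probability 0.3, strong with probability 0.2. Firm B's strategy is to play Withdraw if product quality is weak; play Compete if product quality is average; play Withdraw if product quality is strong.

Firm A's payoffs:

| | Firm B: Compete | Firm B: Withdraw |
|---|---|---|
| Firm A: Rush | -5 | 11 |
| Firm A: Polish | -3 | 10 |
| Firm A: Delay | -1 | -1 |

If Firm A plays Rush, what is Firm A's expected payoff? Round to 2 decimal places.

6.20

E[Rush] = 0.5·11 + 0.3·(-5) + 0.2·11 = 5.5 + (-1.5) + 2.2 = 6.2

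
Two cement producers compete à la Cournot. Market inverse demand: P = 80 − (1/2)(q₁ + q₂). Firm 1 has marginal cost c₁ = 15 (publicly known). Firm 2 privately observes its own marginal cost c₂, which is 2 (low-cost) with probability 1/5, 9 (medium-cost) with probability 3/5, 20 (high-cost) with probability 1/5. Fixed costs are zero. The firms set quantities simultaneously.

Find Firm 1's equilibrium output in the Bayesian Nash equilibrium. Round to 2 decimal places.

39.87

Type-c best response for Firm 2: q₂(c) = (80 − c) − q₁/2.
Firm 1 maximizes expected profit; its first-order condition is 80 − q₁ − (1/2)E[q₂] − 15 = 0.
Substituting E[q₂] and solving: E[c₂] = 9.8, so q₁ = (80 − 2·15 + 9.8)/(3/2) = 39.8667.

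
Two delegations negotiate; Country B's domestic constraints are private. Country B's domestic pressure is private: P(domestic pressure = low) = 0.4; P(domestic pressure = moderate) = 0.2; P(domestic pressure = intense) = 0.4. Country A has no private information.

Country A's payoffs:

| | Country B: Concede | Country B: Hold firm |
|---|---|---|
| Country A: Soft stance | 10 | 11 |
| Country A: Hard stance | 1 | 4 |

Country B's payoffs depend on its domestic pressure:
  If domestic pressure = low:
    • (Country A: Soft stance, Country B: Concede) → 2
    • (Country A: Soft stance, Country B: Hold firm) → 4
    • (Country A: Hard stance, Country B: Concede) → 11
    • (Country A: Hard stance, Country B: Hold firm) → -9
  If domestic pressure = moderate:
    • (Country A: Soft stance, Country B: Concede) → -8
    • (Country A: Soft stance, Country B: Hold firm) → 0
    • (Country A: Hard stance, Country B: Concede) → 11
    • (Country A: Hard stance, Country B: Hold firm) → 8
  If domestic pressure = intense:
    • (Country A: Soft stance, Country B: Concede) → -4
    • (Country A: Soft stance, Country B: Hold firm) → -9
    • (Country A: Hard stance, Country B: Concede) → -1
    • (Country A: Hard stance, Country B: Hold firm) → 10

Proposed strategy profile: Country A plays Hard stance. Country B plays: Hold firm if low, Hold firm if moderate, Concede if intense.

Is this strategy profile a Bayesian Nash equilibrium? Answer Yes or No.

No

Country A plays Hard stance: E[Hard stance] = 0.4·(4) + 0.2·(4) + 0.4·(1) = 2.8; E[Soft stance] = 10.6. Not best-responding. ✗
Country B (domestic pressure low), facing Hard stance: Concede gives 11, Hold firm gives -9. Proposed Hold firm is not best — profitable deviation exists. ✗
Country B (domestic pressure moderate), facing Hard stance: Concede gives 11, Hold firm gives 8. Proposed Hold firm is not best — profitable deviation exists. ✗
Country B (domestic pressure intense), facing Hard stance: Concede gives -1, Hold firm gives 10. Proposed Concede is not best — profitable deviation exists. ✗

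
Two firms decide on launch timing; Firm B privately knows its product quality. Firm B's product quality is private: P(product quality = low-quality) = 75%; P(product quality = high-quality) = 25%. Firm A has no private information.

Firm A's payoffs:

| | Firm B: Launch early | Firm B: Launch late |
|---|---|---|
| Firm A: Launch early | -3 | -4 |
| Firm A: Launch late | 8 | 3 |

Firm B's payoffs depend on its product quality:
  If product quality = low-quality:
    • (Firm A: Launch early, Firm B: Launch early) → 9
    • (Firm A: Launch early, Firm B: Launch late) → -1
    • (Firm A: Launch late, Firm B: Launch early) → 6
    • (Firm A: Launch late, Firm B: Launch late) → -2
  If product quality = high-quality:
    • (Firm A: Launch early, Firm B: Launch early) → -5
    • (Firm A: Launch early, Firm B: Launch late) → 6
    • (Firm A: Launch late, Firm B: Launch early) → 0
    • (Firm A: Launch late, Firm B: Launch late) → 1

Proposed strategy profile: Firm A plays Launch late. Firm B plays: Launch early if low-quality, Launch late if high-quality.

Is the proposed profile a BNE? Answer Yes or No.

A profile is a BNE iff every type of every player is best-responding given beliefs about the other side.
Firm A plays Launch late: E[Launch late] = 0.75·(8) + 0.25·(3) = 6.75; E[Launch early] = -3.25. Best-responding. ✓
Firm B (product quality low-quality), facing Launch late: Launch early gives 6, Launch late gives -2. Proposed Launch early is best. ✓
Firm B (product quality high-quality), facing Launch late: Launch early gives 0, Launch late gives 1. Proposed Launch late is best. ✓

Yes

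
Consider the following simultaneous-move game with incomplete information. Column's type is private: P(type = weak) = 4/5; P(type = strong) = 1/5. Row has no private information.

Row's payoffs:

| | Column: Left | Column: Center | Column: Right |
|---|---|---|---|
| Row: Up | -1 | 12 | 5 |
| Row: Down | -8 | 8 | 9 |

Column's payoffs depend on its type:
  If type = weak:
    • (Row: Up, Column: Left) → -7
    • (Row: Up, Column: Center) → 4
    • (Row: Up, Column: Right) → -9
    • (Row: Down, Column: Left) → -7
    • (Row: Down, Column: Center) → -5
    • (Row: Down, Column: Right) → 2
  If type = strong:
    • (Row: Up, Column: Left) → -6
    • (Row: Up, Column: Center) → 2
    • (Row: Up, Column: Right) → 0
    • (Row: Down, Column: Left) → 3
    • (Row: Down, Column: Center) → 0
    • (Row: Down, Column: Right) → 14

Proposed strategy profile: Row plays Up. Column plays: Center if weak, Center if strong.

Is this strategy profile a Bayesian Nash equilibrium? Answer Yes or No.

Yes

Row plays Up: E[Up] = 4/5·(12) + 1/5·(12) = 12; E[Down] = 8. Best-responding. ✓
Column (type weak), facing Up: Left gives -7, Center gives 4, Right gives -9. Proposed Center is best. ✓
Column (type strong), facing Up: Left gives -6, Center gives 2, Right gives 0. Proposed Center is best. ✓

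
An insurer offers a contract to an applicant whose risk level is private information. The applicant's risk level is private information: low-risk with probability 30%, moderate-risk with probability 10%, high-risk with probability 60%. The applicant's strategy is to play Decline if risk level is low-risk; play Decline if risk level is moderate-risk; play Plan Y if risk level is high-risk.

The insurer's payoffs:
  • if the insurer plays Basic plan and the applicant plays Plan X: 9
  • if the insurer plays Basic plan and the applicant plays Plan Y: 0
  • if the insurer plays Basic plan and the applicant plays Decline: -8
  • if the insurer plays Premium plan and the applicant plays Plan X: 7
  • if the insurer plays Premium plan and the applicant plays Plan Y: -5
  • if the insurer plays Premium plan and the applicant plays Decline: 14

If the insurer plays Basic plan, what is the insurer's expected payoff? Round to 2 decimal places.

E[Basic plan] = 0.3·(-8) + 0.1·(-8) + 0.6·0 = (-2.4) + (-0.8) + 0 = -3.2

-3.20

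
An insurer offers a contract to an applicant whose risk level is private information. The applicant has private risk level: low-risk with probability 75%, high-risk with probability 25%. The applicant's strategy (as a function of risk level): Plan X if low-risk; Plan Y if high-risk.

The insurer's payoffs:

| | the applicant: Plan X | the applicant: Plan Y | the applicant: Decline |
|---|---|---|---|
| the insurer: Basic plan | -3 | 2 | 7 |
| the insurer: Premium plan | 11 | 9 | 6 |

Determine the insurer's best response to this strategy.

Premium plan

E[Basic plan] = 0.75·(-3) + 0.25·(2) = -1.75
E[Premium plan] = 0.75·(11) + 0.25·(9) = 10.5
Best response: Premium plan (10.5 is the largest).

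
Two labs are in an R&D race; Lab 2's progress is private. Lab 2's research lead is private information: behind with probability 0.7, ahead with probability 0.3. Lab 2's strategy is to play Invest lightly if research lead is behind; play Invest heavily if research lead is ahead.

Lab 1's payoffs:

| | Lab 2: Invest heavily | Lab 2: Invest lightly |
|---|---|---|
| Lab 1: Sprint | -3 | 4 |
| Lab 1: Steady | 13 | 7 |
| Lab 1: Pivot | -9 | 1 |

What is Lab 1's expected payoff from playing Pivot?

E[Pivot] = 0.7·1 + 0.3·(-9) = 0.7 + (-2.7) = -2

-2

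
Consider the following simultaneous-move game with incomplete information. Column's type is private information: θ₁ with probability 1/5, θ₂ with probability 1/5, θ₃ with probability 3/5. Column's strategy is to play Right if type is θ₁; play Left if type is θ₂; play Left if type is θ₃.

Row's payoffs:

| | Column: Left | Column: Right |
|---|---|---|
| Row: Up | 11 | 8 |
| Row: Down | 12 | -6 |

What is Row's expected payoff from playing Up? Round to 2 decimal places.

10.40

Take the expectation over Column's type, weighting each type's action by its prior probability.
E[Up] = 1/5·8 + 1/5·11 + 3/5·11 = 8/5 + 11/5 + 33/5 = 52/5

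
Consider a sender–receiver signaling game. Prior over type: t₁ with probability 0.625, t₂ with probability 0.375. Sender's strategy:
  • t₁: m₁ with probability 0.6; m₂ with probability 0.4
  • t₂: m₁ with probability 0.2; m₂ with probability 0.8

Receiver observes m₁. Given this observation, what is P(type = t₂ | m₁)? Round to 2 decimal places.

0.17

P(m₁) = 0.625·0.6 + 0.375·0.2 = 0.45
P(t₂ | m₁) = (0.375·0.2) / 0.45 = 0.075 / 0.45 = 0.166667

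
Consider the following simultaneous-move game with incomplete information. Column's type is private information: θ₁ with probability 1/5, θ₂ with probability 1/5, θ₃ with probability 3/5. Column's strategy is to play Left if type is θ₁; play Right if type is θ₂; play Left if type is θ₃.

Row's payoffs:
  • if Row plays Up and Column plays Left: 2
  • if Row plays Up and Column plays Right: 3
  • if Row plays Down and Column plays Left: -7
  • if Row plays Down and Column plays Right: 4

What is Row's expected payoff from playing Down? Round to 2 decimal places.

Take the expectation over Column's type, weighting each type's action by its prior probability.
E[Down] = 1/5·(-7) + 1/5·4 + 3/5·(-7) = (-7/5) + 4/5 + (-21/5) = -24/5

-4.80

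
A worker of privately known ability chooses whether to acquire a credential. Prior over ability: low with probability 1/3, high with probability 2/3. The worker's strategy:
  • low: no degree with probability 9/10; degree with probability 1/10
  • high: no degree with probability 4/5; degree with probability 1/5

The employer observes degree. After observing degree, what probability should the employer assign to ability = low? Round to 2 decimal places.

0.20

P(degree) = (1/3)·(1/10) + (2/3)·(1/5) = 1/6
P(low | degree) = ((1/3)·(1/10)) / (1/6) = (1/30) / (1/6) = 1/5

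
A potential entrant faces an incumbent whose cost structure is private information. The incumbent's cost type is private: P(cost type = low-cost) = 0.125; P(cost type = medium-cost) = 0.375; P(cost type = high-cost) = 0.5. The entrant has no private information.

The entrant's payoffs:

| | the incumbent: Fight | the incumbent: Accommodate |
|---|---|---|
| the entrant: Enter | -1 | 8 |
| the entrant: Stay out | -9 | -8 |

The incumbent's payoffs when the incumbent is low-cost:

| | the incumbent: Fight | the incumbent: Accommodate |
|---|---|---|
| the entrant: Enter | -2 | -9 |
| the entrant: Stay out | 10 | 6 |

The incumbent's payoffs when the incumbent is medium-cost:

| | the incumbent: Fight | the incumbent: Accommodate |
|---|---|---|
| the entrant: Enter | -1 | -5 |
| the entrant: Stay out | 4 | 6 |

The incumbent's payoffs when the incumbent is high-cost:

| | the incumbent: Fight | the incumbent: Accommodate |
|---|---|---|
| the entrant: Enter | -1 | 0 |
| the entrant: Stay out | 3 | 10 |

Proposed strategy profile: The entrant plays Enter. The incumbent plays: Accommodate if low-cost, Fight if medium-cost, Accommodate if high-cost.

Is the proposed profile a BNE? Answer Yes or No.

No

The entrant plays Enter: E[Enter] = 0.125·(8) + 0.375·(-1) + 0.5·(8) = 4.625; E[Stay out] = -8.375. Best-responding. ✓
The incumbent (cost type low-cost), facing Enter: Fight gives -2, Accommodate gives -9. Proposed Accommodate is not best — profitable deviation exists. ✗
The incumbent (cost type medium-cost), facing Enter: Fight gives -1, Accommodate gives -5. Proposed Fight is best. ✓
The incumbent (cost type high-cost), facing Enter: Fight gives -1, Accommodate gives 0. Proposed Accommodate is best. ✓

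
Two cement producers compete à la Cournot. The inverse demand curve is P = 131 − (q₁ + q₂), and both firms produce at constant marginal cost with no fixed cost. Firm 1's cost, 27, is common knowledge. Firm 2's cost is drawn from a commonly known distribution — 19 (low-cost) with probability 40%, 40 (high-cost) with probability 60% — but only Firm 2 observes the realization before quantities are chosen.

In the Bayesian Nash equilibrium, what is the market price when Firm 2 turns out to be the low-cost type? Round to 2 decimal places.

Firm 2 with cost c maximizes (131 − (q₁+q₂) − c)·q₂, giving q₂(c) = (131 − c − q₁)/2.
E[c₂] = 0.4·19 + 0.6·40 = 31.6
Firm 1's FOC against E[q₂] yields q₁ = (131 − 2·27 + E[c₂])/3 = (131 − 54 + 31.6)/3 = 36.2.
q₂(low-cost) = 37.9, so P = 131 − (36.2 + 37.9) = 56.9.

56.90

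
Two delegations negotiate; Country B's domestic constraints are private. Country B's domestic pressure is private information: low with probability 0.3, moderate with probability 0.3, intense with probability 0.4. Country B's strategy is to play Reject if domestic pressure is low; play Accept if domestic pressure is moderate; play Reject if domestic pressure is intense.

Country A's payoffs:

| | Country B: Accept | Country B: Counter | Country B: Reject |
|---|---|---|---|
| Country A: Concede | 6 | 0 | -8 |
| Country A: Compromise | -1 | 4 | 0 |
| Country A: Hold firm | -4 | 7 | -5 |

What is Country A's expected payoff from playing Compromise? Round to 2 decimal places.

-0.30

Take the expectation over Country B's domestic pressure, weighting each type's action by its prior probability.
E[Compromise] = 0.3·0 + 0.3·(-1) + 0.4·0 = 0 + (-0.3) + 0 = -0.3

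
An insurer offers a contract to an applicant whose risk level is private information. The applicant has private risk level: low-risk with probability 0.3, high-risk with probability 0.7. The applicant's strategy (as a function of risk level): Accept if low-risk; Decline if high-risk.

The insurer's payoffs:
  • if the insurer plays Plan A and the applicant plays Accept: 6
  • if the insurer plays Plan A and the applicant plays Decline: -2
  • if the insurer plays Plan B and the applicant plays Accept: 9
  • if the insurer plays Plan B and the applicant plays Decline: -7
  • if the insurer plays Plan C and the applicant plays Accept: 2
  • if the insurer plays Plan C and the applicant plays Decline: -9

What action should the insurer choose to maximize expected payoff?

Plan A

Compute the insurer's expected payoff for each action, taking the expectation over the applicant's type.
E[Plan A] = 0.3·(6) + 0.7·(-2) = 0.4
E[Plan B] = 0.3·(9) + 0.7·(-7) = -2.2
E[Plan C] = 0.3·(2) + 0.7·(-9) = -5.7
Best response: Plan A (0.4 is the largest).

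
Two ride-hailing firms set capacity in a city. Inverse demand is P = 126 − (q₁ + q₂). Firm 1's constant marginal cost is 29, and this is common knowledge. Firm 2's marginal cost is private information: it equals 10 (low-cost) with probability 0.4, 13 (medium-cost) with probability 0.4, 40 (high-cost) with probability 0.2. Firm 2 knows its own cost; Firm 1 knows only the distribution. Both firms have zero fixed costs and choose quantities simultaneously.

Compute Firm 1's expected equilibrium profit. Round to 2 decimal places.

806.56

Type-c best response for Firm 2: q₂(c) = (126 − c)/2 − q₁/2.
Firm 1 maximizes expected profit; its first-order condition is 126 − 2q₁ − E[q₂] − 29 = 0.
Substituting E[q₂] and solving: E[c₂] = 17.2, so q₁ = (126 − 2·29 + 17.2)/3 = 28.4.
E[P] = 126 − (q₁ + E[q₂]) = 57.4; Firm 1's expected profit = (E[P] − 29)·q₁ = (57.4 − 29)·28.4 = 806.56.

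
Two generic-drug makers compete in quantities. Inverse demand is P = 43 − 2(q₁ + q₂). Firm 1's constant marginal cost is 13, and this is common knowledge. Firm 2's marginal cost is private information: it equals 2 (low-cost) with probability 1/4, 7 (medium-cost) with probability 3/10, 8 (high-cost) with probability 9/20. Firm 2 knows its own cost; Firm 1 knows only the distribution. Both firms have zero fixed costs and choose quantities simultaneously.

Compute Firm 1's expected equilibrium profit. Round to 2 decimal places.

Each type of Firm 2 best-responds to q₁; Firm 1 best-responds to the expected q₂ over Firm 2's types.
Firm 2 with cost c maximizes (43 − 2(q₁+q₂) − c)·q₂, giving q₂(c) = (43 − c − 2q₁)/4.
E[c₂] = 1/4·2 + 3/10·7 + 9/20·8 = 6.2
Firm 1's FOC against E[q₂] yields q₁ = (43 − 2·13 + E[c₂])/6 = (43 − 26 + 6.2)/6 = 3.86667.
E[P] = 43 − 2·(q₁ + E[q₂]) = 20.7333; Firm 1's expected profit = (E[P] − 13)·q₁ = (20.7333 − 13)·3.86667 = 29.9022.

29.90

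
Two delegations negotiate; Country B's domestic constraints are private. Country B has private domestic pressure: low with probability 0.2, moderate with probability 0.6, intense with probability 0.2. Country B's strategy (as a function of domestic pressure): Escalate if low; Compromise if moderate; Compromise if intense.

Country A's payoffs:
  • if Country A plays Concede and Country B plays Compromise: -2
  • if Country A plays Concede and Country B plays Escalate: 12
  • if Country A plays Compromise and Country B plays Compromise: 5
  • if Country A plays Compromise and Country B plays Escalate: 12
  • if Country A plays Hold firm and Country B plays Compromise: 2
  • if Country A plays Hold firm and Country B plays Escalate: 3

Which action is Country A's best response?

Compromise

E[Concede] = 0.2·(12) + 0.6·(-2) + 0.2·(-2) = 0.8
E[Compromise] = 0.2·(12) + 0.6·(5) + 0.2·(5) = 6.4
E[Hold firm] = 0.2·(3) + 0.6·(2) + 0.2·(2) = 2.2
Best response: Compromise (6.4 is the largest).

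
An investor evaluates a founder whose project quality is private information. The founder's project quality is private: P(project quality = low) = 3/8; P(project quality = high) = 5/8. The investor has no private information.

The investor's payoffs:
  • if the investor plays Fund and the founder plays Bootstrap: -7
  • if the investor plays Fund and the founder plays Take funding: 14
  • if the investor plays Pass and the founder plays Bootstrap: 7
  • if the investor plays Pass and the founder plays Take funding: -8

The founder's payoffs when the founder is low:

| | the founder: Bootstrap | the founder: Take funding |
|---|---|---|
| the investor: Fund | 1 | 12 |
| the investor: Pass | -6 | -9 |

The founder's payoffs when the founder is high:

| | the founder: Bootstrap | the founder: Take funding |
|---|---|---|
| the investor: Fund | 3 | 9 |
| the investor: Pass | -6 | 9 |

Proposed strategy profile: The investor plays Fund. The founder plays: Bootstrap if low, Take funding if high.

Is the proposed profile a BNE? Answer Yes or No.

No

The investor plays Fund: E[Fund] = 3/8·(-7) + 5/8·(14) = 49/8; E[Pass] = -19/8. Best-responding. ✓
The founder (project quality low), facing Fund: Bootstrap gives 1, Take funding gives 12. Proposed Bootstrap is not best — profitable deviation exists. ✗
The founder (project quality high), facing Fund: Bootstrap gives 3, Take funding gives 9. Proposed Take funding is best. ✓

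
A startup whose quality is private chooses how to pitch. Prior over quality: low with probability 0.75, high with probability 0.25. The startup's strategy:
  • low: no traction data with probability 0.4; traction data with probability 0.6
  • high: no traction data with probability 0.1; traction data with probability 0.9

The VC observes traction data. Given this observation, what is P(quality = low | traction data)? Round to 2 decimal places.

0.67

Apply Bayes' rule using the sender's strategy as the likelihood.
P(traction data) = 0.75·0.6 + 0.25·0.9 = 0.675
P(low | traction data) = (0.75·0.6) / 0.675 = 0.45 / 0.675 = 0.666667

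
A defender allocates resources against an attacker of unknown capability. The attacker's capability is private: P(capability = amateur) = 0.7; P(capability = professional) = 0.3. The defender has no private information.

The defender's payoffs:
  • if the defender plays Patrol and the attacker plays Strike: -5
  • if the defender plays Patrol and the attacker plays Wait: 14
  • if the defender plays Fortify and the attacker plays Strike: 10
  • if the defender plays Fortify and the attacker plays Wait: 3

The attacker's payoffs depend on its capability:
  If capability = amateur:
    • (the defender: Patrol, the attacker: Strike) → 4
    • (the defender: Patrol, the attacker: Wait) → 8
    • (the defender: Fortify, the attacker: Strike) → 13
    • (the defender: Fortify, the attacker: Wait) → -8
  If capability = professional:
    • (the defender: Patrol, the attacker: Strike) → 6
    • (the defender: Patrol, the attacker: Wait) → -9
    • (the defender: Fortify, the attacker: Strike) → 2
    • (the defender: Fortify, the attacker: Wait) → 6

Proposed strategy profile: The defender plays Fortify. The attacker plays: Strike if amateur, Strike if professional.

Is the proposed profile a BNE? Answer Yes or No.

The defender plays Fortify: E[Fortify] = 0.7·(10) + 0.3·(10) = 10; E[Patrol] = -5. Best-responding. ✓
The attacker (capability amateur), facing Fortify: Strike gives 13, Wait gives -8. Proposed Strike is best. ✓
The attacker (capability professional), facing Fortify: Strike gives 2, Wait gives 6. Proposed Strike is not best — profitable deviation exists. ✗

No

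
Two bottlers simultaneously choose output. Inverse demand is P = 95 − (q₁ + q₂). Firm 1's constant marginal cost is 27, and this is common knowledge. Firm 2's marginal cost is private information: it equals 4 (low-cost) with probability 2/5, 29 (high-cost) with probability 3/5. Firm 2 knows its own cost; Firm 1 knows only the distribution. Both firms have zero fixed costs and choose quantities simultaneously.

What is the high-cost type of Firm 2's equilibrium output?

23

Each type of Firm 2 best-responds to q₁; Firm 1 best-responds to the expected q₂ over Firm 2's types.
Firm 2 with cost c maximizes (95 − (q₁+q₂) − c)·q₂, giving q₂(c) = (95 − c − q₁)/2.
E[c₂] = 2/5·4 + 3/5·29 = 19
Firm 1's FOC against E[q₂] yields q₁ = (95 − 2·27 + E[c₂])/3 = (95 − 54 + 19)/3 = 20.
q₂(high-cost) = (95 − 29 − 20)/2 = 23.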